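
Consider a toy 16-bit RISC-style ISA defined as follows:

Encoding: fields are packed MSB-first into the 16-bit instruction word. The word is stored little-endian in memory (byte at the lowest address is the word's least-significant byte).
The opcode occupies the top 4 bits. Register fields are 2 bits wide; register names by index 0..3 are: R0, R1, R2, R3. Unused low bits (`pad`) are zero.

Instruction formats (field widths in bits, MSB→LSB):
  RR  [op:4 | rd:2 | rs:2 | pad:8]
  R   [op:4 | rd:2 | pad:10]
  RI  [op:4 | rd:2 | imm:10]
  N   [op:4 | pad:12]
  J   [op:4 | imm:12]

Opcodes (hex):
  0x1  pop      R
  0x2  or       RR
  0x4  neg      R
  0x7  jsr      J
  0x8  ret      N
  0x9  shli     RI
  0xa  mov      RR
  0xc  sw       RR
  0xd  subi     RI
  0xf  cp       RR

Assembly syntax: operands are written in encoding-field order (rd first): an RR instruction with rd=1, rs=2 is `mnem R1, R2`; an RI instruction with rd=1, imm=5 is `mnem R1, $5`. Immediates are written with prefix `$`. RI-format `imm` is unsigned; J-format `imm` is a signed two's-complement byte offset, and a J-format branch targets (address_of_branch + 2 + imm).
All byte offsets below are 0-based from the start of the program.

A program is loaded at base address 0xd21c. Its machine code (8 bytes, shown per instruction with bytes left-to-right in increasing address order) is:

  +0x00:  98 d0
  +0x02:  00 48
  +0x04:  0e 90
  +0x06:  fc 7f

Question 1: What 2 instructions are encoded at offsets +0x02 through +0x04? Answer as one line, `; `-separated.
+0x02: 00 48 ⇒ word 0x4800 (little)
  opcode bits[15:12]=0x4: neg/R
  rd@[11:10]=0x2 ⇒ R2
+0x04: 0e 90 ⇒ word 0x900e (little)
  opcode bits[15:12]=0x9: shli/RI
  rd@[11:10]=0x0 ⇒ R0
  imm@[9:0]=0xe ⇒ $14

neg R2; shli R0, $14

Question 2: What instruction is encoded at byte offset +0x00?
[00] 98 d0 → 0xd098
  top 4b → 0xd → subi [RI]
  rd@[11:10]=0x0 ⇒ R0
  imm@[9:0]=0x98 ⇒ $152

subi R0, $152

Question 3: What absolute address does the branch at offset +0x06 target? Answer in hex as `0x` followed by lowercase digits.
0xd220

+0x06: fc 7f ⇒ word 0x7ffc (little)
  top 4b → 0x7 → jsr [J]
  imm@[11:0]=0xffc (s12→-4) ⇒ $-4
  target = base 0xd21c + off 0x06 + 2 + imm -4 = 0xd220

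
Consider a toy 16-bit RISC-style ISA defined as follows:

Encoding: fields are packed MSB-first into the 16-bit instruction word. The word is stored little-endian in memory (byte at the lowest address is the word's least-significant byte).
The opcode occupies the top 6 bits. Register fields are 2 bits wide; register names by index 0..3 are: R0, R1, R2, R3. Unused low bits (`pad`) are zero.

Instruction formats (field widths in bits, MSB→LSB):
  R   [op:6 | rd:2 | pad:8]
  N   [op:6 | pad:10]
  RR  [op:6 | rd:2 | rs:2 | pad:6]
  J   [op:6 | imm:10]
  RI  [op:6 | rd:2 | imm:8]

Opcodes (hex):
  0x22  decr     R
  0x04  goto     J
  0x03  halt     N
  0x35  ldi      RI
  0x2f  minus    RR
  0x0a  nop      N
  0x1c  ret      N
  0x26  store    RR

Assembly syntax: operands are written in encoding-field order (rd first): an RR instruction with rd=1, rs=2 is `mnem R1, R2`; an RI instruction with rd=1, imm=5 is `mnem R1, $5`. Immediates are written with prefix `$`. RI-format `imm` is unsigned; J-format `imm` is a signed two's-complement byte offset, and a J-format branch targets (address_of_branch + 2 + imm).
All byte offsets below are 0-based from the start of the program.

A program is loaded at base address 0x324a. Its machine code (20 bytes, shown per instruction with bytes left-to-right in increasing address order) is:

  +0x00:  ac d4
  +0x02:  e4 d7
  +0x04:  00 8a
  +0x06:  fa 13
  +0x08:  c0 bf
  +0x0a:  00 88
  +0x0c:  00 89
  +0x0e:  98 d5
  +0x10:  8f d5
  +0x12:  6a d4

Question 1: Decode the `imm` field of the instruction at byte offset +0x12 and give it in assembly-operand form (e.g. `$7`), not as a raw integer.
[12] 6a d4 → 0xd46a
  op=0xd46a>>10=0x35 ⇒ ldi (RI)
  [9:8] rd=0 = R0
  [7:0] imm=106 = $106

$106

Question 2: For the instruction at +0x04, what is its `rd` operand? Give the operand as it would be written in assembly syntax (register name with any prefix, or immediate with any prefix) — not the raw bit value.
[04] 00 8a → 0x8a00
  op=0x8a00>>10=0x22 ⇒ decr (R)
  rd: (w>>8)&0x3=0x2 → R2

R2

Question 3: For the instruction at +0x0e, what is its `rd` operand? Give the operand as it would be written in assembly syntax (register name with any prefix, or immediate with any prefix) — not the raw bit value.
R1

off 0x0e: read 98 d5 as little → 0xd598
  opcode bits[15:10]=0x35: ldi/RI
  rd: (w>>8)&0x3=0x1 → R1
  imm: (w>>0)&0xff=0x98 → $152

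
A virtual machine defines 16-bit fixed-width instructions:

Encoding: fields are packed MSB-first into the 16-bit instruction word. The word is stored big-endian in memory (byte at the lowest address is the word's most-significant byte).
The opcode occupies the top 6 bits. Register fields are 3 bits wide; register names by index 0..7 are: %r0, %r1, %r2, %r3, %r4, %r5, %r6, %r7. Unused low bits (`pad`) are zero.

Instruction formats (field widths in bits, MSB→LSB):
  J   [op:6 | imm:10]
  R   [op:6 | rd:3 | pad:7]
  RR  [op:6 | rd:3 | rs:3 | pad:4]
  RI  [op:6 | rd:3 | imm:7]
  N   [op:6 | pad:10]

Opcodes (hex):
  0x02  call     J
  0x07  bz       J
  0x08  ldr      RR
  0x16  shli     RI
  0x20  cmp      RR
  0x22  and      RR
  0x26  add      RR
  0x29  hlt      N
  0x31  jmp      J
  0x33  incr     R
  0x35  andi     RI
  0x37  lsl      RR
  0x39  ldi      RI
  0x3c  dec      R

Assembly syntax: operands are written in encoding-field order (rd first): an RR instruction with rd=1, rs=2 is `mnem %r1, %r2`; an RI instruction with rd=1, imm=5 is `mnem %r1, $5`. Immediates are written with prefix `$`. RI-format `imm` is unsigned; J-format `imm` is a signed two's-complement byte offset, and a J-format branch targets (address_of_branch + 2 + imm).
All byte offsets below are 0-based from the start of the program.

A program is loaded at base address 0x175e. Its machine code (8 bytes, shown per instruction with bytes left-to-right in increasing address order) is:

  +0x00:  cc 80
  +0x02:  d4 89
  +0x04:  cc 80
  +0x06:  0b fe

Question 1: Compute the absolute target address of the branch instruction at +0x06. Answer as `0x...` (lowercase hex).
+0x06: 0b fe ⇒ word 0x0bfe (big)
  top 6b → 0x2 → call [J]
  imm: (w>>0)&0x3ff=0x3fe (s10→-2) → $-2
  target = base 0x175e + off 0x06 + 2 + imm -2 = 0x1764

0x1764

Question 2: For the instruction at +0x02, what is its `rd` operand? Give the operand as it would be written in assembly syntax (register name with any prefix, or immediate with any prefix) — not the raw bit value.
%r1

off 0x02: read d4 89 as big → 0xd489
  op=0xd489>>10=0x35 ⇒ andi (RI)
  rd: (w>>7)&0x7=0x1 → %r1
  imm: (w>>0)&0x7f=0x9 → $9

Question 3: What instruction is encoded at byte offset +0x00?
incr %r1

+0x00: cc 80 ⇒ word 0xcc80 (big)
  op=0xcc80>>10=0x33 ⇒ incr (R)
  rd@[9:7]=0x1 ⇒ %r1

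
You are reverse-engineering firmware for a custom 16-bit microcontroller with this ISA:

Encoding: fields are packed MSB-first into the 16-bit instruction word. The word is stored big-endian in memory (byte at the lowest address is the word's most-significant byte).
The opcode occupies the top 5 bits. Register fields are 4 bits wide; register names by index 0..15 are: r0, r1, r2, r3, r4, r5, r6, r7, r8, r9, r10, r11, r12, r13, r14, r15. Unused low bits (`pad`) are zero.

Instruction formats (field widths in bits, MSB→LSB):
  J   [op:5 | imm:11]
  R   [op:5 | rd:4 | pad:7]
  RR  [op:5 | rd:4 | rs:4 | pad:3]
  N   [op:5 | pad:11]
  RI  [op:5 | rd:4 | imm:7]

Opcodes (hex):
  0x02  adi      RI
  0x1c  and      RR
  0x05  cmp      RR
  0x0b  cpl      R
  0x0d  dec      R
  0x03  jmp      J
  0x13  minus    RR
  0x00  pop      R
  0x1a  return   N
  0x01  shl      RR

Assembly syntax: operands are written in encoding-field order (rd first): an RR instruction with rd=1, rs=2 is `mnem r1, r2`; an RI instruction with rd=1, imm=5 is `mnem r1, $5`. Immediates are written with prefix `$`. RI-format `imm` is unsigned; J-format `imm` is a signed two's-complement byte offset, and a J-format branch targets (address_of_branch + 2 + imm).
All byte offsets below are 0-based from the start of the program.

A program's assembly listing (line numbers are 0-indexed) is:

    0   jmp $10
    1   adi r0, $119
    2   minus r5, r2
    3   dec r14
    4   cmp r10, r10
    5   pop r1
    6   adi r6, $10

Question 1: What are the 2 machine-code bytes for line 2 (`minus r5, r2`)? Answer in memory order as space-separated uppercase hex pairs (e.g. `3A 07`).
9A 90

2. minus fields op=0x13:5|rd=5:4|rs=2:4|pad=0:3 → word 9a90h → 9a 90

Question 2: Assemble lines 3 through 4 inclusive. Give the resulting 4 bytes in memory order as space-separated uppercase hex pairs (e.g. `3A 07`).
line 3 (dec): pack op=0xd:5|rd=14:4|pad=0:7 = 0x6f00; big→ 6f 00
line 4 (cmp): pack op=0x5:5|rd=10:4|rs=10:4|pad=0:3 = 0x2d50; big→ 2d 50

6F 00 2D 50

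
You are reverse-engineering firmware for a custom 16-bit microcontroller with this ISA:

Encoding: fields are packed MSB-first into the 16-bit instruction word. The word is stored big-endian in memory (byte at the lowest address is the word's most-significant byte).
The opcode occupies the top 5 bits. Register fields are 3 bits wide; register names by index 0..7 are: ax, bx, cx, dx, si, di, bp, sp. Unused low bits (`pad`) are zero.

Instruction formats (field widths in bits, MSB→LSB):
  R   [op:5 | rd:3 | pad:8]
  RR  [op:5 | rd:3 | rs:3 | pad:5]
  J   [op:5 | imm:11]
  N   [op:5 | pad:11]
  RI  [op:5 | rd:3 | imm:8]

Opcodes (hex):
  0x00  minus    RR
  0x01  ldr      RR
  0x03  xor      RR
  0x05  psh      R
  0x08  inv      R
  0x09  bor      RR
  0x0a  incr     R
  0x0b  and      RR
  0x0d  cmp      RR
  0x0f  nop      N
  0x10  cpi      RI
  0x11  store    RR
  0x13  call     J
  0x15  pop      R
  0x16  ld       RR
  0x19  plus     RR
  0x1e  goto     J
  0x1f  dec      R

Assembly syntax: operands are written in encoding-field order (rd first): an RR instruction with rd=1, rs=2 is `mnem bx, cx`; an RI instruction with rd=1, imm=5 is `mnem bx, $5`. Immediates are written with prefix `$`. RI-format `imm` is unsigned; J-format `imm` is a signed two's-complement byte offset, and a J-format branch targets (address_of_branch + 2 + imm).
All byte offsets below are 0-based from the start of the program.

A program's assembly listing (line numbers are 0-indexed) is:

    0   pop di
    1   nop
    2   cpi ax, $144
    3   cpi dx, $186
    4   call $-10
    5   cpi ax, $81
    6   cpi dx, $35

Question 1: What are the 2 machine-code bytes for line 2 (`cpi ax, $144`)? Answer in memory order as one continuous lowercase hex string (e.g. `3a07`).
8090

2. cpi fields op=0x10:5|rd=0:3|imm=144:8 → word 8090h → 80 90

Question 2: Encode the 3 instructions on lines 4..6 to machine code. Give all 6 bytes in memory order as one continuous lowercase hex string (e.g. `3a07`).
9ff680518323

L4: call op=0x13:5|imm=-10:11 ⇒ 0x9ff6 ⇒ big 9f f6
L5: cpi op=0x10:5|rd=0:3|imm=81:8 ⇒ 0x8051 ⇒ big 80 51
L6: cpi op=0x10:5|rd=3:3|imm=35:8 ⇒ 0x8323 ⇒ big 83 23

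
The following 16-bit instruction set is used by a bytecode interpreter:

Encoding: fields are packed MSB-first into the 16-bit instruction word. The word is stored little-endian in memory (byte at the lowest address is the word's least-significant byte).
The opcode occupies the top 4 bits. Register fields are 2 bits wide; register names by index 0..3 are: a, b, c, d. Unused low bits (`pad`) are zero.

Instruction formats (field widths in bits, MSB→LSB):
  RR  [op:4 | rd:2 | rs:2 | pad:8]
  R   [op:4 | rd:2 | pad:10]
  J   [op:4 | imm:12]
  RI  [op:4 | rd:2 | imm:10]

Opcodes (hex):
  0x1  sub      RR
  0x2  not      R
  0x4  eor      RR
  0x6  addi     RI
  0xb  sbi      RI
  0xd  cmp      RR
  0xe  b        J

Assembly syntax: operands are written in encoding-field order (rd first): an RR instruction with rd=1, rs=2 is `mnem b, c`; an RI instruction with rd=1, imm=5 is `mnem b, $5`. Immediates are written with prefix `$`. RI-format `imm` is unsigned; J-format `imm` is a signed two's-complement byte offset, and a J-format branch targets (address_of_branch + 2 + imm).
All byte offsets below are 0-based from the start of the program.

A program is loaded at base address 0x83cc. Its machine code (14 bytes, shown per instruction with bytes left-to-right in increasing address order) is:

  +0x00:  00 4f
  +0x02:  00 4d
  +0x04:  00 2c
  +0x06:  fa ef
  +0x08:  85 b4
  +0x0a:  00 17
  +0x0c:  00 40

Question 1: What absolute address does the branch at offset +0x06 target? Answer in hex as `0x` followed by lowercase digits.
@+06  little-endian(fa ef) = 0xeffa
  top 4b → 0xe → b [J]
  imm@[11:0]=0xffa (s12→-6) ⇒ $-6
  target = base 0x83cc + off 0x06 + 2 + imm -6 = 0x83ce

0x83ce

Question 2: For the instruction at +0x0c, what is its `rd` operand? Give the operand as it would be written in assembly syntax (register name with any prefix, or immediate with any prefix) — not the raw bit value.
a

off 0x0c: read 00 40 as little → 0x4000
  opcode bits[15:12]=0x4: eor/RR
  [11:10] rd=0 = a
  [9:8] rs=0 = a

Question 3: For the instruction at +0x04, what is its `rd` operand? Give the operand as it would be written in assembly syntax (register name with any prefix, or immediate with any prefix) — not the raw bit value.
d

+0x04: 00 2c ⇒ word 0x2c00 (little)
  opcode bits[15:12]=0x2: not/R
  rd@[11:10]=0x3 ⇒ d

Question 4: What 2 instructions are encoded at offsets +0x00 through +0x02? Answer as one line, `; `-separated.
eor d, d; eor d, b

[00] 00 4f → 0x4f00
  top 4b → 0x4 → eor [RR]
  rd@[11:10]=0x3 ⇒ d
  rs@[9:8]=0x3 ⇒ d
[02] 00 4d → 0x4d00
  top 4b → 0x4 → eor [RR]
  rd@[11:10]=0x3 ⇒ d
  rs@[9:8]=0x1 ⇒ b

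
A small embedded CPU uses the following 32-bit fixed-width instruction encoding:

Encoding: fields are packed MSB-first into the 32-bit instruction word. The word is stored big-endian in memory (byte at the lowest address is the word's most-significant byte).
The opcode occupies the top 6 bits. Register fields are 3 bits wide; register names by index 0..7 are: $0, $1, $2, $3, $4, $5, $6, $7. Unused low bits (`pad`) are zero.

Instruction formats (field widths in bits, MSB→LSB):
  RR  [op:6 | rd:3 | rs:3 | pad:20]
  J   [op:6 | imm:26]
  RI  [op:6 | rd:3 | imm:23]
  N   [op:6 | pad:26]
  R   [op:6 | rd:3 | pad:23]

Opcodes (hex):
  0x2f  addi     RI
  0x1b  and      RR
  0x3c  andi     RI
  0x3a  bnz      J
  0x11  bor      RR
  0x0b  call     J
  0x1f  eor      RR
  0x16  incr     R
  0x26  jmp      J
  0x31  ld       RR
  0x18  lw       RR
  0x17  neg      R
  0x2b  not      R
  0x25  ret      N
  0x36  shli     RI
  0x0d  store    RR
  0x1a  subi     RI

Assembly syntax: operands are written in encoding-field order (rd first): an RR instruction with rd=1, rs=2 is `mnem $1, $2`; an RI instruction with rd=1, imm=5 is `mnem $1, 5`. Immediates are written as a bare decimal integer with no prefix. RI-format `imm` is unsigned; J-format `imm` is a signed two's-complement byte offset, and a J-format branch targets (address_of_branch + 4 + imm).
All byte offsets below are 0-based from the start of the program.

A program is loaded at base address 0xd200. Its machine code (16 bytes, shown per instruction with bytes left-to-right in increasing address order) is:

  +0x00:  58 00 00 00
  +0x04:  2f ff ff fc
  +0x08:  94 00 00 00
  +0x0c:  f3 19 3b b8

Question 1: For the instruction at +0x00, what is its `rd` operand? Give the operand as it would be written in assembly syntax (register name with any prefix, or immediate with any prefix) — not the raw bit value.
$0

+0x00: 58 00 00 00 ⇒ word 0x58000000 (big)
  op=0x58000000>>26=0x16 ⇒ incr (R)
  [25:23] rd=0 = $0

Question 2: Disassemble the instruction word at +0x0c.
andi $6, 1653688

[0c] f3 19 3b b8 → 0xf3193bb8
  op=0xf3193bb8>>26=0x3c ⇒ andi (RI)
  rd: (w>>23)&0x7=0x6 → $6
  imm: (w>>0)&0x7fffff=0x193bb8 → 1653688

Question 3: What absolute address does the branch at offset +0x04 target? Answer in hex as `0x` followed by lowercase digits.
0xd204

@+04  big-endian(2f ff ff fc) = 0x2ffffffc
  op=0x2ffffffc>>26=0xb ⇒ call (J)
  imm: (w>>0)&0x3ffffff=0x3fffffc (s26→-4) → -4
  target = base 0xd200 + off 0x04 + 4 + imm -4 = 0xd204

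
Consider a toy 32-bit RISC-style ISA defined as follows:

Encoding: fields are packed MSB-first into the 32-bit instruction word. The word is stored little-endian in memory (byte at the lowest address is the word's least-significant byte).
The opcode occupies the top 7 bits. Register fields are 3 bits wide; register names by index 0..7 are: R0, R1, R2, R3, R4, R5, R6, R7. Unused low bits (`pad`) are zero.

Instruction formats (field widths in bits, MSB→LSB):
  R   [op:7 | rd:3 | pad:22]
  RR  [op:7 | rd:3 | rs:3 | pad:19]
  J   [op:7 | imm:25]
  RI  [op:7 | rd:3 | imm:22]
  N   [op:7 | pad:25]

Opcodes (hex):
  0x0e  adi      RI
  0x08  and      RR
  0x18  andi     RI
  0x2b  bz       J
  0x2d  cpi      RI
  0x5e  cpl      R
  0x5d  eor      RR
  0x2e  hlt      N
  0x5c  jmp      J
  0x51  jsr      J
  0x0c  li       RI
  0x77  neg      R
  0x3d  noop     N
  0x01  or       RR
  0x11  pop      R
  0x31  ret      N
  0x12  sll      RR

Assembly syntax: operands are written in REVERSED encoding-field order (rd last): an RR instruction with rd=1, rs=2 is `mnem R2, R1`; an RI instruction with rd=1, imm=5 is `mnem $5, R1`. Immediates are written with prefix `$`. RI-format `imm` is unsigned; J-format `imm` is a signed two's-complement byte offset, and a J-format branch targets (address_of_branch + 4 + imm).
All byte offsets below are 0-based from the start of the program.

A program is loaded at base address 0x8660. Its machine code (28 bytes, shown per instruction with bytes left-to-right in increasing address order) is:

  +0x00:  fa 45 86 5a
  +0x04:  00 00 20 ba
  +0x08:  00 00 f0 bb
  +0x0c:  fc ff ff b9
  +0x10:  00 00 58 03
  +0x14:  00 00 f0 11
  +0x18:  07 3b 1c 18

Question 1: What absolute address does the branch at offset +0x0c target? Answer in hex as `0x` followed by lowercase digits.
@+0c  little-endian(fc ff ff b9) = 0xb9fffffc
  op=0xb9fffffc>>25=0x5c ⇒ jmp (J)
  imm@[24:0]=0x1fffffc (s25→-4) ⇒ $-4
  target = base 0x8660 + off 0x0c + 4 + imm -4 = 0x866c

0x866c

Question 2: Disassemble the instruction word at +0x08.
off 0x08: read 00 00 f0 bb as little → 0xbbf00000
  op=0xbbf00000>>25=0x5d ⇒ eor (RR)
  rd: (w>>22)&0x7=0x7 → R7
  rs: (w>>19)&0x7=0x6 → R6

eor R6, R7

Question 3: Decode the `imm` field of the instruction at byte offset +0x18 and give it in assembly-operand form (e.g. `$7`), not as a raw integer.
$1850119

off 0x18: read 07 3b 1c 18 as little → 0x181c3b07
  top 7b → 0xc → li [RI]
  rd@[24:22]=0x0 ⇒ R0
  imm@[21:0]=0x1c3b07 ⇒ $1850119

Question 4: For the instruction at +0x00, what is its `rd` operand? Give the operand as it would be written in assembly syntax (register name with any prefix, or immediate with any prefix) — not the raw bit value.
R2

+0x00: fa 45 86 5a ⇒ word 0x5a8645fa (little)
  op=0x5a8645fa>>25=0x2d ⇒ cpi (RI)
  rd@[24:22]=0x2 ⇒ R2
  imm@[21:0]=0x645fa ⇒ $411130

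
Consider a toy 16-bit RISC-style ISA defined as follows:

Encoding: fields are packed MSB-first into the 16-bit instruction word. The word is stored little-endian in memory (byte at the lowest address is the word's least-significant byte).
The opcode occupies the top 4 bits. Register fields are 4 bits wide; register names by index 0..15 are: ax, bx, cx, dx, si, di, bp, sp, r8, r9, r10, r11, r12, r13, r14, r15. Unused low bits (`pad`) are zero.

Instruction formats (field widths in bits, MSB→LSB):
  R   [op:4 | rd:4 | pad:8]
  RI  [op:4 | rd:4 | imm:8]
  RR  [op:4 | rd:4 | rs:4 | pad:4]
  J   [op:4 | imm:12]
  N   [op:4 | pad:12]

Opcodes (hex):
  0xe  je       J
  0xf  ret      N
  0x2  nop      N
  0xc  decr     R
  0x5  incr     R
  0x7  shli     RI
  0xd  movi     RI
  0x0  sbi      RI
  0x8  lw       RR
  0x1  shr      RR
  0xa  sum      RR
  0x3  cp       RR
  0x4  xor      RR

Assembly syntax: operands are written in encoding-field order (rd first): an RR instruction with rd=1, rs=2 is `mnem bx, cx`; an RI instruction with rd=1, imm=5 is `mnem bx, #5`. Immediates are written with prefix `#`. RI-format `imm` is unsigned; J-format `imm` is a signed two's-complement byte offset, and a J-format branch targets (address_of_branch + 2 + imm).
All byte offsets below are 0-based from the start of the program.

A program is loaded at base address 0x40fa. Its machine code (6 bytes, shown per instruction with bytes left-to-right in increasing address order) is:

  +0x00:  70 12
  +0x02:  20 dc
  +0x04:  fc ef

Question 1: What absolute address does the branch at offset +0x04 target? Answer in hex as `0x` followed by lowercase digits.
0x40fc

off 0x04: read fc ef as little → 0xeffc
  top 4b → 0xe → je [J]
  imm@[11:0]=0xffc (s12→-4) ⇒ #-4
  target = base 0x40fa + off 0x04 + 2 + imm -4 = 0x40fc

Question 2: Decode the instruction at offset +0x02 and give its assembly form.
movi r12, #32

off 0x02: read 20 dc as little → 0xdc20
  opcode bits[15:12]=0xd: movi/RI
  rd@[11:8]=0xc ⇒ r12
  imm@[7:0]=0x20 ⇒ #32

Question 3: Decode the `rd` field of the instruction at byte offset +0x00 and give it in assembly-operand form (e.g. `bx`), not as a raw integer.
cx

[00] 70 12 → 0x1270
  op=0x1270>>12=0x1 ⇒ shr (RR)
  rd: (w>>8)&0xf=0x2 → cx
  rs: (w>>4)&0xf=0x7 → sp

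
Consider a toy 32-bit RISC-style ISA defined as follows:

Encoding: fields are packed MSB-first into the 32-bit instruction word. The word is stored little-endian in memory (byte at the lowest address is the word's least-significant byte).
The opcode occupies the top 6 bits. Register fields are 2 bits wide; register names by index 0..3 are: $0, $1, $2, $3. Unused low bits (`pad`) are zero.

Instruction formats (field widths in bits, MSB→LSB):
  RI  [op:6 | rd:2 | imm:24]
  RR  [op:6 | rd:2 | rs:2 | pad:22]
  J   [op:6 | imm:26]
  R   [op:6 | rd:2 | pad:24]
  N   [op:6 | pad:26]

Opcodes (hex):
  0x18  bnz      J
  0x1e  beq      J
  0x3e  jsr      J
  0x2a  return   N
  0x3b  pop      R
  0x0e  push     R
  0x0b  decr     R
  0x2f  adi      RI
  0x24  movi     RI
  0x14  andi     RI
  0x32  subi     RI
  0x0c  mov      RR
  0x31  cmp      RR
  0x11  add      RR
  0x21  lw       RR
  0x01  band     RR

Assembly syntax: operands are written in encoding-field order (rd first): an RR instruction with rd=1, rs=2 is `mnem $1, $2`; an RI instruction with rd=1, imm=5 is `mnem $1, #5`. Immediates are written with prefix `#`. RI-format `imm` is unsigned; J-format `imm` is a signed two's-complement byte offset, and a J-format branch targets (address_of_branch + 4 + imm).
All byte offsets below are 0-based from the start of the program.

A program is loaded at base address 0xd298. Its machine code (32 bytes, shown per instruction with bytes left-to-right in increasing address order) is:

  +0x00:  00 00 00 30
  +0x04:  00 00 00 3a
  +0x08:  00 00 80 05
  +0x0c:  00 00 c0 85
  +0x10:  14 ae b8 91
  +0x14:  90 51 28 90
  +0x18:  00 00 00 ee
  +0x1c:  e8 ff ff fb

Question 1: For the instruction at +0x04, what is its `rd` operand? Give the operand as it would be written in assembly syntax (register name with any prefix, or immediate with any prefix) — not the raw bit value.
+0x04: 00 00 00 3a ⇒ word 0x3a000000 (little)
  op=0x3a000000>>26=0xe ⇒ push (R)
  rd: (w>>24)&0x3=0x2 → $2

$2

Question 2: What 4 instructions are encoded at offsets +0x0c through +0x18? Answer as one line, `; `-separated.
off 0x0c: read 00 00 c0 85 as little → 0x85c00000
  op=0x85c00000>>26=0x21 ⇒ lw (RR)
  [25:24] rd=1 = $1
  [23:22] rs=3 = $3
off 0x10: read 14 ae b8 91 as little → 0x91b8ae14
  op=0x91b8ae14>>26=0x24 ⇒ movi (RI)
  [25:24] rd=1 = $1
  [23:0] imm=12103188 = #12103188
off 0x14: read 90 51 28 90 as little → 0x90285190
  op=0x90285190>>26=0x24 ⇒ movi (RI)
  [25:24] rd=0 = $0
  [23:0] imm=2642320 = #2642320
off 0x18: read 00 00 00 ee as little → 0xee000000
  op=0xee000000>>26=0x3b ⇒ pop (R)
  [25:24] rd=2 = $2

lw $1, $3; movi $1, #12103188; movi $0, #2642320; pop $2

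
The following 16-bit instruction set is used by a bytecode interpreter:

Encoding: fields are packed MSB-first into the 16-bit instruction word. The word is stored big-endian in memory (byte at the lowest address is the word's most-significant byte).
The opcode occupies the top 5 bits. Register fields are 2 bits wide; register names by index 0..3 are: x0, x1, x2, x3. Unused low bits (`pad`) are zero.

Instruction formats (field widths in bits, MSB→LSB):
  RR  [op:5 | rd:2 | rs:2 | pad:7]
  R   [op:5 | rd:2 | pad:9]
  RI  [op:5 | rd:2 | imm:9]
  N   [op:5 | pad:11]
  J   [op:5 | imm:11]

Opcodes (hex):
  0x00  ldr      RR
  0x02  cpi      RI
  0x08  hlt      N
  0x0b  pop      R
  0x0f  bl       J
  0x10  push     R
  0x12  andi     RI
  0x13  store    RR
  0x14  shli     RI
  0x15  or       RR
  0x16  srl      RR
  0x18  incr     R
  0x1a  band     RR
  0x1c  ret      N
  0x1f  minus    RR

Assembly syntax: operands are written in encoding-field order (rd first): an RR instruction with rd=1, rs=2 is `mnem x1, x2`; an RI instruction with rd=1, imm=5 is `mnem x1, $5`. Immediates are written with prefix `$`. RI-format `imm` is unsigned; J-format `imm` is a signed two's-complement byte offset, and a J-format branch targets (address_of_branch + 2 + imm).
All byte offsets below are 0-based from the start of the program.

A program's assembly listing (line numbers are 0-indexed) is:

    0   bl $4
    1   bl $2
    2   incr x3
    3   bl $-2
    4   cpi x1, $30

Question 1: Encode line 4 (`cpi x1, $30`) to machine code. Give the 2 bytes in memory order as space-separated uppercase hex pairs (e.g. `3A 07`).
line 4 (cpi): pack op=0x2:5|rd=1:2|imm=30:9 = 0x121e; big→ 12 1e

12 1E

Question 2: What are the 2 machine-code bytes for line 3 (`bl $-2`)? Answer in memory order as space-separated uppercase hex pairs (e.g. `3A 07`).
3. bl fields op=0xf:5|imm=-2:11 → word 7ffeh → 7f fe

7F FE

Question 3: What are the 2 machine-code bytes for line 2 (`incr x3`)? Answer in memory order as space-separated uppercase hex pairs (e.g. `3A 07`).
line 2 (incr): pack op=0x18:5|rd=3:2|pad=0:9 = 0xc600; big→ c6 00

C6 00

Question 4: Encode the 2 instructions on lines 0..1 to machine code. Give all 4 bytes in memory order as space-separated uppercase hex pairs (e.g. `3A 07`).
78 04 78 02

L0: bl op=0xf:5|imm=4:11 ⇒ 0x7804 ⇒ big 78 04
L1: bl op=0xf:5|imm=2:11 ⇒ 0x7802 ⇒ big 78 02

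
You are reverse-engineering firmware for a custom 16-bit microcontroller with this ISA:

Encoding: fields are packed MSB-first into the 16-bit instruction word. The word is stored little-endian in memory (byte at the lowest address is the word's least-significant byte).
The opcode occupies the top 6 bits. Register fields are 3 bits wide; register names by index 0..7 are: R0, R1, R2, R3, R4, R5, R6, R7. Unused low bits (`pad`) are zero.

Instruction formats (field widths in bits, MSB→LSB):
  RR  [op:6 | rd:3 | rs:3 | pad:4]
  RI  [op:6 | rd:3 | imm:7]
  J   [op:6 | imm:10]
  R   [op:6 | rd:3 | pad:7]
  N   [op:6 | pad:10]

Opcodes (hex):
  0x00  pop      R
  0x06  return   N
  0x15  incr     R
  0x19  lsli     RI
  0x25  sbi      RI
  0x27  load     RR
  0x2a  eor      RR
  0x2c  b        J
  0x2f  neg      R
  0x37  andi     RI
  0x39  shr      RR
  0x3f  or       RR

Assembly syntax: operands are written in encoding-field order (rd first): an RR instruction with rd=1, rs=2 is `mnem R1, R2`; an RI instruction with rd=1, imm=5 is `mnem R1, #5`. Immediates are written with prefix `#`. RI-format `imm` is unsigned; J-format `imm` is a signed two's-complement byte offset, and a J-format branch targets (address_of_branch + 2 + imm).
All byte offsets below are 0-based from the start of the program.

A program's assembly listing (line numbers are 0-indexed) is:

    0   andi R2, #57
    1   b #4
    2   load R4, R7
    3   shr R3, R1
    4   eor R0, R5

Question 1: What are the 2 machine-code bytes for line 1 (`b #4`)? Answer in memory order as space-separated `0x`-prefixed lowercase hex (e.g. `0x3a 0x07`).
0x04 0xb0

1. b fields op=0x2c:6|imm=4:10 → word b004h → 04 b0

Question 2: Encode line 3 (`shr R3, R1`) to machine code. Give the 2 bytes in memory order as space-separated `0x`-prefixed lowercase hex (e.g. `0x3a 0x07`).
line 3 (shr): pack op=0x39:6|rd=3:3|rs=1:3|pad=0:4 = 0xe590; little→ 90 e5

0x90 0xe5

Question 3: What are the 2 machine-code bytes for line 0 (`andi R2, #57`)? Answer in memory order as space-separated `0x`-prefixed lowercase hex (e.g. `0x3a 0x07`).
line 0 (andi): pack op=0x37:6|rd=2:3|imm=57:7 = 0xdd39; little→ 39 dd

0x39 0xdd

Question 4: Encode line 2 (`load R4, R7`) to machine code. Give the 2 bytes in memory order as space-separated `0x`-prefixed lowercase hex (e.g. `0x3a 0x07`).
0x70 0x9e

L2: load op=0x27:6|rd=4:3|rs=7:3|pad=0:4 ⇒ 0x9e70 ⇒ little 70 9e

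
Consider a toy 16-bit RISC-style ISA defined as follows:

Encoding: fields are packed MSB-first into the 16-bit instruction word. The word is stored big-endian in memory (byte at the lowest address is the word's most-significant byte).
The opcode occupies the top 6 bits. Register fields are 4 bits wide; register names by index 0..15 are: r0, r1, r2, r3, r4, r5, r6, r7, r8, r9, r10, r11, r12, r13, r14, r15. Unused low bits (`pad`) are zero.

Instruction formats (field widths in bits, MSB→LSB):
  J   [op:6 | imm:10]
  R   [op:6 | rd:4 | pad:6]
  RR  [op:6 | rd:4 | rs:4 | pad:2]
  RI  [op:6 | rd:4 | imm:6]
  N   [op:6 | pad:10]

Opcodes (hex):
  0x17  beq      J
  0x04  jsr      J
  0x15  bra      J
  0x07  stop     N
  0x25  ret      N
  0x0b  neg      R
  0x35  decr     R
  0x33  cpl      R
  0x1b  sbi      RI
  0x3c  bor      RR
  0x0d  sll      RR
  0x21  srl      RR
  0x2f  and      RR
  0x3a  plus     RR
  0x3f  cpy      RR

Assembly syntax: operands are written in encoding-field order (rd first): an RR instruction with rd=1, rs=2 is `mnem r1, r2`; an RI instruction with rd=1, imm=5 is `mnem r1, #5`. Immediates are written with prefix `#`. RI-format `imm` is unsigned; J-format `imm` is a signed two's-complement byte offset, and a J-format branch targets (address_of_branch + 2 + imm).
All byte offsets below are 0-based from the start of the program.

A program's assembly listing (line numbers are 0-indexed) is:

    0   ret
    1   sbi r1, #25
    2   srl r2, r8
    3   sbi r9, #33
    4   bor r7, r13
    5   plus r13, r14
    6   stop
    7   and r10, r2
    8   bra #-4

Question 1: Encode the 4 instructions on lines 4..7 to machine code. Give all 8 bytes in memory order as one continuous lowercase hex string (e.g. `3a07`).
f1f4eb781c00be88

line 4 (bor): pack op=0x3c:6|rd=7:4|rs=13:4|pad=0:2 = 0xf1f4; big→ f1 f4
line 5 (plus): pack op=0x3a:6|rd=13:4|rs=14:4|pad=0:2 = 0xeb78; big→ eb 78
line 6 (stop): pack op=0x7:6|pad=0:10 = 0x1c00; big→ 1c 00
line 7 (and): pack op=0x2f:6|rd=10:4|rs=2:4|pad=0:2 = 0xbe88; big→ be 88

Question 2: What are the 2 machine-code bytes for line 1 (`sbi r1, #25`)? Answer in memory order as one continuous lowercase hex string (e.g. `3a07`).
6c59

L1: sbi op=0x1b:6|rd=1:4|imm=25:6 ⇒ 0x6c59 ⇒ big 6c 59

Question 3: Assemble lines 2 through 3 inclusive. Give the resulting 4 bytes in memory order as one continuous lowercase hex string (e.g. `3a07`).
84a06e61

2. srl fields op=0x21:6|rd=2:4|rs=8:4|pad=0:2 → word 84a0h → 84 a0
3. sbi fields op=0x1b:6|rd=9:4|imm=33:6 → word 6e61h → 6e 61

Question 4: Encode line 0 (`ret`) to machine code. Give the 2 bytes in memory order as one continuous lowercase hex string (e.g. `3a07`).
line 0 (ret): pack op=0x25:6|pad=0:10 = 0x9400; big→ 94 00

9400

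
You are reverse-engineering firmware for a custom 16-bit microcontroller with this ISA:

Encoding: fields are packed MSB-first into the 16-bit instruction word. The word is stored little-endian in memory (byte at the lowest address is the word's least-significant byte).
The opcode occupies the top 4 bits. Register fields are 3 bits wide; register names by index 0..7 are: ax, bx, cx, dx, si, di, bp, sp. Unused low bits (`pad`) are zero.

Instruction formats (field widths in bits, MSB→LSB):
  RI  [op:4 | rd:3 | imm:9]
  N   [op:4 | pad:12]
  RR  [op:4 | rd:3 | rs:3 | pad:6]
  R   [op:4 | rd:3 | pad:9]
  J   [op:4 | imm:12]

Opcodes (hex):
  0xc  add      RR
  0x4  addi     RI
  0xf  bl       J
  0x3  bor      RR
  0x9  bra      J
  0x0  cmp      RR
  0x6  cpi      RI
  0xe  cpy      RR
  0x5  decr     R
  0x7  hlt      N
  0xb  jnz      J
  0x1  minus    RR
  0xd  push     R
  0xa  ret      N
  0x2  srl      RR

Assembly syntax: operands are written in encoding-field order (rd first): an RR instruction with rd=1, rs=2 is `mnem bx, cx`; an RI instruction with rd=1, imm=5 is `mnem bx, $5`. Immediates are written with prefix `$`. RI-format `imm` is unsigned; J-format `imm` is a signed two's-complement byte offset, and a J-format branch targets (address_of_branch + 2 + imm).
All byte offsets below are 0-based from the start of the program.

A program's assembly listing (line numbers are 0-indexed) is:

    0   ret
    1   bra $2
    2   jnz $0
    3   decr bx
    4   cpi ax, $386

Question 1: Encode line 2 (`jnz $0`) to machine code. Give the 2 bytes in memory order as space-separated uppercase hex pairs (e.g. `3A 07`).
line 2 (jnz): pack op=0xb:4|imm=0:12 = 0xb000; little→ 00 b0

00 B0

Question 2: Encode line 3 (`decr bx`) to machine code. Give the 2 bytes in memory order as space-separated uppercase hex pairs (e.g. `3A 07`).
3. decr fields op=0x5:4|rd=1:3|pad=0:9 → word 5200h → 00 52

00 52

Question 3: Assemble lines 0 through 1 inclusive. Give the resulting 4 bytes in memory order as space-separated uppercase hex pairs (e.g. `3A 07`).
00 A0 02 90

line 0 (ret): pack op=0xa:4|pad=0:12 = 0xa000; little→ 00 a0
line 1 (bra): pack op=0x9:4|imm=2:12 = 0x9002; little→ 02 90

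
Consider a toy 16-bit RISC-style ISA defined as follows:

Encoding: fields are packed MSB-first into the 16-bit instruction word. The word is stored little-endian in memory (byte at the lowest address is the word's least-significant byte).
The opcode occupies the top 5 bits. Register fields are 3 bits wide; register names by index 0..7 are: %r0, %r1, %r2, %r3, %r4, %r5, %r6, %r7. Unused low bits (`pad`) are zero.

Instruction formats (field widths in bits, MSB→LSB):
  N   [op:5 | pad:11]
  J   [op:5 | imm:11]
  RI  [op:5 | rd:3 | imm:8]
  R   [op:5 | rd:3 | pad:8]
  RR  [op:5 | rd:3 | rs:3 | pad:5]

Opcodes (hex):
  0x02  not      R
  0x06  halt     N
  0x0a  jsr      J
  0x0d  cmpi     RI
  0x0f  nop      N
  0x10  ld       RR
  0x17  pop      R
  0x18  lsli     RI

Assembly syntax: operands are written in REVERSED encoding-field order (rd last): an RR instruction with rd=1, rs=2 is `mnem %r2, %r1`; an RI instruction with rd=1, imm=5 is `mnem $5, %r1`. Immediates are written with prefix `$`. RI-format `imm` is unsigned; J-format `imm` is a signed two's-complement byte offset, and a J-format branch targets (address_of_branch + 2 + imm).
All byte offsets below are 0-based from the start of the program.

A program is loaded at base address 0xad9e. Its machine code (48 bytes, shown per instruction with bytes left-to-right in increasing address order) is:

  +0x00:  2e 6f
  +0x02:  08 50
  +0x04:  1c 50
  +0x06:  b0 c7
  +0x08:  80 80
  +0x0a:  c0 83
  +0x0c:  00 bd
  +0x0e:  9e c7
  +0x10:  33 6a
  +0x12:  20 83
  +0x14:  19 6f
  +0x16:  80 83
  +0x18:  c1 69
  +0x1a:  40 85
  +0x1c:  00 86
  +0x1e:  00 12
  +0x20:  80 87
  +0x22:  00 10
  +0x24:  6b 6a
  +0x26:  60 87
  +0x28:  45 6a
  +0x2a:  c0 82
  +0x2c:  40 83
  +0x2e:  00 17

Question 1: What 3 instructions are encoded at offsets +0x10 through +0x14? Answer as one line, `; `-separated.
[10] 33 6a → 0x6a33
  top 5b → 0xd → cmpi [RI]
  rd@[10:8]=0x2 ⇒ %r2
  imm@[7:0]=0x33 ⇒ $51
[12] 20 83 → 0x8320
  top 5b → 0x10 → ld [RR]
  rd@[10:8]=0x3 ⇒ %r3
  rs@[7:5]=0x1 ⇒ %r1
[14] 19 6f → 0x6f19
  top 5b → 0xd → cmpi [RI]
  rd@[10:8]=0x7 ⇒ %r7
  imm@[7:0]=0x19 ⇒ $25

cmpi $51, %r2; ld %r1, %r3; cmpi $25, %r7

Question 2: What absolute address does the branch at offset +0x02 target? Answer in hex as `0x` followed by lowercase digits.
[02] 08 50 → 0x5008
  top 5b → 0xa → jsr [J]
  imm@[10:0]=0x8 ⇒ $8
  target = base 0xad9e + off 0x02 + 2 + imm 8 = 0xadaa

0xadaa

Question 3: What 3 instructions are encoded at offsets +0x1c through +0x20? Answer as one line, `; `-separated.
ld %r0, %r6; not %r2; ld %r4, %r7

+0x1c: 00 86 ⇒ word 0x8600 (little)
  opcode bits[15:11]=0x10: ld/RR
  rd@[10:8]=0x6 ⇒ %r6
  rs@[7:5]=0x0 ⇒ %r0
+0x1e: 00 12 ⇒ word 0x1200 (little)
  opcode bits[15:11]=0x2: not/R
  rd@[10:8]=0x2 ⇒ %r2
+0x20: 80 87 ⇒ word 0x8780 (little)
  opcode bits[15:11]=0x10: ld/RR
  rd@[10:8]=0x7 ⇒ %r7
  rs@[7:5]=0x4 ⇒ %r4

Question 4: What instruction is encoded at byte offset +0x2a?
+0x2a: c0 82 ⇒ word 0x82c0 (little)
  top 5b → 0x10 → ld [RR]
  rd@[10:8]=0x2 ⇒ %r2
  rs@[7:5]=0x6 ⇒ %r6

ld %r6, %r2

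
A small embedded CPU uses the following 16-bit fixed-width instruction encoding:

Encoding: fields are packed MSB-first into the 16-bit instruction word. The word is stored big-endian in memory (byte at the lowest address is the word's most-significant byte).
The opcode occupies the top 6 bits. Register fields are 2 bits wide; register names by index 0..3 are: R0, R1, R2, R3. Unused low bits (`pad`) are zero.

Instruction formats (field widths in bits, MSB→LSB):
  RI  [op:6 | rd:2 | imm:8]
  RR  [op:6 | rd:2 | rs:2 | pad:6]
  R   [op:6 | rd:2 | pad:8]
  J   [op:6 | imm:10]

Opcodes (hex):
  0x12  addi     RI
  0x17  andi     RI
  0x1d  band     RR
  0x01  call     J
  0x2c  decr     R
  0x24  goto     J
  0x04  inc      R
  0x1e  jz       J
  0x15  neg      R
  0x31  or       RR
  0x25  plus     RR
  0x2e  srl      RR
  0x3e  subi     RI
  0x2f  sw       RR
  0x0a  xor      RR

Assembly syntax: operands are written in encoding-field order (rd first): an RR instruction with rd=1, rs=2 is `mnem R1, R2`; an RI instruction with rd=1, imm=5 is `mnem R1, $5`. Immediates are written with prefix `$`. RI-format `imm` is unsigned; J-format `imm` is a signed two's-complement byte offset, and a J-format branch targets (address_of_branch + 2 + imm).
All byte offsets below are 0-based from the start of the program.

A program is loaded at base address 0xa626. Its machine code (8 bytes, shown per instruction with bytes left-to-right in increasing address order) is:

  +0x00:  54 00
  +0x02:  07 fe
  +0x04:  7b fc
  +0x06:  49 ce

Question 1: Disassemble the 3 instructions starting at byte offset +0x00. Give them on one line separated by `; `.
neg R0; call $-2; jz $-4

off 0x00: read 54 00 as big → 0x5400
  opcode bits[15:10]=0x15: neg/R
  [9:8] rd=0 = R0
off 0x02: read 07 fe as big → 0x07fe
  opcode bits[15:10]=0x1: call/J
  [9:0] imm=1022 (s10→-2) = $-2
off 0x04: read 7b fc as big → 0x7bfc
  opcode bits[15:10]=0x1e: jz/J
  [9:0] imm=1020 (s10→-4) = $-4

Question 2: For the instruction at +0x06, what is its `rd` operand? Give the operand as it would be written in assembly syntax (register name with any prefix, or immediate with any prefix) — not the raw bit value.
@+06  big-endian(49 ce) = 0x49ce
  opcode bits[15:10]=0x12: addi/RI
  [9:8] rd=1 = R1
  [7:0] imm=206 = $206

R1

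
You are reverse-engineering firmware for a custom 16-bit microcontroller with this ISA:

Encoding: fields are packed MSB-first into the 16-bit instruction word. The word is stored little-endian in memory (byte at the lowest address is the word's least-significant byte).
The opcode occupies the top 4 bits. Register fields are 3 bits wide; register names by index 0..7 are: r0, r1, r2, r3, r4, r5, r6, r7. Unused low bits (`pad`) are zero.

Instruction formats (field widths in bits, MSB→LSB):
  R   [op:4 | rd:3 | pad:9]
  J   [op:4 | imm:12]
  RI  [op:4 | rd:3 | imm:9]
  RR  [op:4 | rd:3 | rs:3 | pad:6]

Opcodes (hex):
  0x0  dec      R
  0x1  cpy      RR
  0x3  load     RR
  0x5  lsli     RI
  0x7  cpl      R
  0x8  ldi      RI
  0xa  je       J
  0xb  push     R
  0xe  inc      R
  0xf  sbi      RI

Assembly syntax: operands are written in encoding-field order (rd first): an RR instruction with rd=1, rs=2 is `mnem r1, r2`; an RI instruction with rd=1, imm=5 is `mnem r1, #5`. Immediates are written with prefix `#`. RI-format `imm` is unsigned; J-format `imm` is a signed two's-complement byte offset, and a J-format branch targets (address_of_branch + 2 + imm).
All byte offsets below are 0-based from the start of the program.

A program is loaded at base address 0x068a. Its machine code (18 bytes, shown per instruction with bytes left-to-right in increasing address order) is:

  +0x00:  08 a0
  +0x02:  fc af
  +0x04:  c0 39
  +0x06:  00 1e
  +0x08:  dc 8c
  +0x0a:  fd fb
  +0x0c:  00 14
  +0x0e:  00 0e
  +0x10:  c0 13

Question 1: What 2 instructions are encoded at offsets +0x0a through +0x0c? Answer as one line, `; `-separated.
sbi r5, #509; cpy r2, r0

@+0a  little-endian(fd fb) = 0xfbfd
  top 4b → 0xf → sbi [RI]
  rd@[11:9]=0x5 ⇒ r5
  imm@[8:0]=0x1fd ⇒ #509
@+0c  little-endian(00 14) = 0x1400
  top 4b → 0x1 → cpy [RR]
  rd@[11:9]=0x2 ⇒ r2
  rs@[8:6]=0x0 ⇒ r0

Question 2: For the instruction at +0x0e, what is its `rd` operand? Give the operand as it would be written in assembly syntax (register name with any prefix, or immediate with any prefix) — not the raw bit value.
@+0e  little-endian(00 0e) = 0x0e00
  top 4b → 0x0 → dec [R]
  rd: (w>>9)&0x7=0x7 → r7

r7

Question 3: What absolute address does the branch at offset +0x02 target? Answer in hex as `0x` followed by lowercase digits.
0x068a

+0x02: fc af ⇒ word 0xaffc (little)
  op=0xaffc>>12=0xa ⇒ je (J)
  [11:0] imm=4092 (s12→-4) = #-4
  target = base 0x068a + off 0x02 + 2 + imm -4 = 0x068a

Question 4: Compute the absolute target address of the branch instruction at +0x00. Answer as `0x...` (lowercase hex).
off 0x00: read 08 a0 as little → 0xa008
  top 4b → 0xa → je [J]
  [11:0] imm=8 = #8
  target = base 0x068a + off 0x00 + 2 + imm 8 = 0x0694

0x0694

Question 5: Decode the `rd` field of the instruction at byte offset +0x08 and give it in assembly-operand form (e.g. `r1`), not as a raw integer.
r6

+0x08: dc 8c ⇒ word 0x8cdc (little)
  top 4b → 0x8 → ldi [RI]
  [11:9] rd=6 = r6
  [8:0] imm=220 = #220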